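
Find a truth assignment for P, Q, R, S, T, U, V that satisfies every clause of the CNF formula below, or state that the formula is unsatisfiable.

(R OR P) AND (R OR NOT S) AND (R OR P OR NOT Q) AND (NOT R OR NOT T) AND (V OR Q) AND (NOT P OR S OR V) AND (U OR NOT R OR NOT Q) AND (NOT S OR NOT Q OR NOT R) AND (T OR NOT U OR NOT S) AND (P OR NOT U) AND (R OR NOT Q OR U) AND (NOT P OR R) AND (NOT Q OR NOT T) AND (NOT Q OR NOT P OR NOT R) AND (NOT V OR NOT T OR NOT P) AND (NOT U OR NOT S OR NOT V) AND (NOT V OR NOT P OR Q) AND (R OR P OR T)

Branch on R: set R = true.
Unit clause (NOT T) forces T = false.
Branch on V: set V = true.
Branch on U: set U = false.
Unit clause (NOT Q) forces Q = false.
Unit clause (NOT P) forces P = false.
Every clause is now satisfied; S is unconstrained.

P: false, Q: false, R: true, S: true, T: false, U: false, V: true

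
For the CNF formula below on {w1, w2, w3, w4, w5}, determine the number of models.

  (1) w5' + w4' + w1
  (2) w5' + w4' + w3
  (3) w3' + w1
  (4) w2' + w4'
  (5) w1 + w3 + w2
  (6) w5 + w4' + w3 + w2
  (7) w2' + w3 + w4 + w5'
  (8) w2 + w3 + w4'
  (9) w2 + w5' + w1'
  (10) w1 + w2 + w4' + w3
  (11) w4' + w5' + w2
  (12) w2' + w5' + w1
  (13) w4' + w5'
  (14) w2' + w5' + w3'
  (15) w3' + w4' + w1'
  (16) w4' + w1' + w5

There are 2^5 = 32 truth assignments over (w1, w2, w3, w4, w5).
Split on w5. With w5 = 1, the clauses containing w5 are satisfied and w5' drops from the rest; 0 of the 2^4 = 16 assignments to the other variables satisfy what remains.
With w5 = 0, by the same count on the reduced clause set, 5 assignments work.
(One model: w1=F, w2=T, w3=F, w4=F, w5=F.)
Total: 0 + 5 = 5.

5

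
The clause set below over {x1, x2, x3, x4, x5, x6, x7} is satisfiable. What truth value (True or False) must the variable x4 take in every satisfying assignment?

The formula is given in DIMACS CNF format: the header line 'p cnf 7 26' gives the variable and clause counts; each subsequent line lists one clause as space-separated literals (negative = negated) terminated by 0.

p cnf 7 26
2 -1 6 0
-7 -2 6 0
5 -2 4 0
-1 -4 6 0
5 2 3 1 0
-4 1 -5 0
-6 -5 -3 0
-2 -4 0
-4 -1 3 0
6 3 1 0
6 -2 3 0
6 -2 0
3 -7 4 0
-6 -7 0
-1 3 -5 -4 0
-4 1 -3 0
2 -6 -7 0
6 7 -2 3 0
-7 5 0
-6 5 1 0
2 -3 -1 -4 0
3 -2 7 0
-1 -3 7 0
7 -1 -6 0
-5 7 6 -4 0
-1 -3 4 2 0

False

Suppose x4 = True.
(¬x2) alone gives x2 = False.
Try x1 = False.
(¬x5) alone gives x5 = False.
(x3) alone gives x3 = True.
That conflicts with the unit clause (¬x3).
Backtrack on x1: now try x1 = True.
(x6) alone gives x6 = True.
(x3) alone gives x3 = True.
That conflicts with the unit clause (¬x3).
Neither x1 = True nor x1 = False works.
So every satisfying assignment has x4 = False.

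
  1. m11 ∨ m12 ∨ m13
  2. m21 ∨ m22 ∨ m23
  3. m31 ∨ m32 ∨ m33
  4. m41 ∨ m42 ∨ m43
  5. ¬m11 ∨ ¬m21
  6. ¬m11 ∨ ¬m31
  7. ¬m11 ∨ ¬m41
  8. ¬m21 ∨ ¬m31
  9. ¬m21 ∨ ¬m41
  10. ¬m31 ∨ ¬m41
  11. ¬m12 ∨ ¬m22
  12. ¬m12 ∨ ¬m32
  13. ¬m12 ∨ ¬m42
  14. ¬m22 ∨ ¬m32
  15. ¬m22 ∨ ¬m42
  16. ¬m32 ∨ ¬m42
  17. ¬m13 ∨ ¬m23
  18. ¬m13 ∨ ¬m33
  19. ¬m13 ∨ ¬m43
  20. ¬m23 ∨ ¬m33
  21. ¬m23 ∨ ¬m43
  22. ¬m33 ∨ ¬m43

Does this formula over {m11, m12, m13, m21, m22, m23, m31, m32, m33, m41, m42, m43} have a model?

No, unsatisfiable

Case m11 = False:
Case m12 = True:
(¬m22) alone gives m22 = False.
(¬m32) alone gives m32 = False.
(¬m42) alone gives m42 = False.
Case m21 = True:
(¬m31) alone gives m31 = False.
(m33) alone gives m33 = True.
(¬m41) alone gives m41 = False.
(m43) alone gives m43 = True.
That conflicts with the unit clause (¬m43).
Undo m21 and try m21 = False.
(m23) alone gives m23 = True.
(¬m13) alone gives m13 = False.
(¬m33) alone gives m33 = False.
(m31) alone gives m31 = True.
(¬m41) alone gives m41 = False.
(m43) alone gives m43 = True.
That conflicts with the unit clause (¬m43).
Neither m21 = True nor m21 = False works.
Undo m12 and try m12 = False.
(m13) alone gives m13 = True.
(¬m23) alone gives m23 = False.
(¬m33) alone gives m33 = False.
(¬m43) alone gives m43 = False.
Case m21 = True:
(¬m31) alone gives m31 = False.
(m32) alone gives m32 = True.
(¬m41) alone gives m41 = False.
(m42) alone gives m42 = True.
That conflicts with the unit clause (¬m42).
Undo m21 and try m21 = False.
(m22) alone gives m22 = True.
(¬m32) alone gives m32 = False.
(m31) alone gives m31 = True.
(¬m41) alone gives m41 = False.
(m42) alone gives m42 = True.
That conflicts with the unit clause (¬m42).
Neither m21 = True nor m21 = False works.
Neither m12 = True nor m12 = False works.
Undo m11 and try m11 = True.
(¬m21) alone gives m21 = False.
(¬m31) alone gives m31 = False.
(¬m41) alone gives m41 = False.
Case m22 = True:
(¬m12) alone gives m12 = False.
(¬m32) alone gives m32 = False.
(m33) alone gives m33 = True.
(¬m42) alone gives m42 = False.
(m43) alone gives m43 = True.
That conflicts with the unit clause (¬m43).
Undo m22 and try m22 = False.
(m23) alone gives m23 = True.
(¬m13) alone gives m13 = False.
(¬m33) alone gives m33 = False.
(m32) alone gives m32 = True.
(¬m12) alone gives m12 = False.
(¬m42) alone gives m42 = False.
(m43) alone gives m43 = True.
That conflicts with the unit clause (¬m43).
Neither m22 = True nor m22 = False works.
Neither m11 = True nor m11 = False works.
No assignment satisfies every clause.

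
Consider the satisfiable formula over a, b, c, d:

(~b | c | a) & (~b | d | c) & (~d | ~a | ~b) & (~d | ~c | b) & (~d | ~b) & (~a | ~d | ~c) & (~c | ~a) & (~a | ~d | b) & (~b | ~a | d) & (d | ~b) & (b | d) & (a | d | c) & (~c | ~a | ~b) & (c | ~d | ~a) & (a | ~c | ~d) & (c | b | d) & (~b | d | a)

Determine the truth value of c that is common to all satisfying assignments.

False

Suppose c = 1.
From the singleton clause (~a), a = 0.
From the singleton clause (~d), d = 0.
From the singleton clause (~b), b = 0.
That conflicts with the unit clause (b).
So every satisfying assignment has c = False.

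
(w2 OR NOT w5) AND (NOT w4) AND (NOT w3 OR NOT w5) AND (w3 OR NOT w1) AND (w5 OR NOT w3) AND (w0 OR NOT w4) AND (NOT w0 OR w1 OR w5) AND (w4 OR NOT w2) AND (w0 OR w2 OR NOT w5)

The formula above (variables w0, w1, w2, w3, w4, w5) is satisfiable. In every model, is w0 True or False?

Suppose w0 = true.
(NOT w4) alone gives w4 = false.
(NOT w2) alone gives w2 = false.
(NOT w5) alone gives w5 = false.
(NOT w3) alone gives w3 = false.
(NOT w1) alone gives w1 = false.
Now (w1) is unsatisfied and unit — conflict.
So every satisfying assignment has w0 = False.

False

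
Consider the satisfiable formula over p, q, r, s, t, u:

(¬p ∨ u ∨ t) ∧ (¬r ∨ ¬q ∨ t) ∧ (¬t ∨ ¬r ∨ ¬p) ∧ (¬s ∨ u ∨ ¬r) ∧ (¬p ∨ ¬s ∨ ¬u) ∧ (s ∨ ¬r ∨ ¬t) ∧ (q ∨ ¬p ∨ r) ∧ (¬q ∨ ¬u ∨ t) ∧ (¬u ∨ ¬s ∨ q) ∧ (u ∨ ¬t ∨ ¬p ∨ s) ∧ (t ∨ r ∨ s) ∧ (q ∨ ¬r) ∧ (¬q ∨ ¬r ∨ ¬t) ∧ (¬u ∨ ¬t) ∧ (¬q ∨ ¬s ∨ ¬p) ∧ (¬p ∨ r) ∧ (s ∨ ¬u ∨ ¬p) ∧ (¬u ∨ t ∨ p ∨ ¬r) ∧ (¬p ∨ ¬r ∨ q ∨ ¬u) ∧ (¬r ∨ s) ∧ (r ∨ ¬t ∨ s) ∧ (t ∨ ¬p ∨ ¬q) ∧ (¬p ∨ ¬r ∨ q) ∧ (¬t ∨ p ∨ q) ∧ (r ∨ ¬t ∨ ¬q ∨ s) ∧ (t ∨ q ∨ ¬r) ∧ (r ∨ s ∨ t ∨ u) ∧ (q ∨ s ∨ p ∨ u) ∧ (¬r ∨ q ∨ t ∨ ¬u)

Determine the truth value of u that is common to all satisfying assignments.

Suppose u = True.
Unit clause (¬t) forces t = False.
Unit clause (¬q) forces q = False.
Unit clause (¬s) forces s = False.
Unit clause (r) forces r = True.
That conflicts with the unit clause (¬r).
So every satisfying assignment has u = False.

False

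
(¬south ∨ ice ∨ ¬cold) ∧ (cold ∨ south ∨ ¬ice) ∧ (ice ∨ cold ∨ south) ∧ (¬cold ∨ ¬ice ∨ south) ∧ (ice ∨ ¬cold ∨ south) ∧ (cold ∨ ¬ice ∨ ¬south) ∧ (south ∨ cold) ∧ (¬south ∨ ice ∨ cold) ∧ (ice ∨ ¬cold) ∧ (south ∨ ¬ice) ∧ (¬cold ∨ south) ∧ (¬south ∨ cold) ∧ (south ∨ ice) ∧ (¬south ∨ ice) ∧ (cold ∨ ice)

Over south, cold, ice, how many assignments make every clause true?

1

There are 2^3 = 8 truth assignments over (south, cold, ice).
Split on south. With south = True, the clauses containing south are satisfied and ¬south drops from the rest; 1 of the 2^2 = 4 assignments to the other variables satisfy what remains.
With south = False, by the same count on the reduced clause set, 0 assignments work.
Total: 1 + 0 = 1.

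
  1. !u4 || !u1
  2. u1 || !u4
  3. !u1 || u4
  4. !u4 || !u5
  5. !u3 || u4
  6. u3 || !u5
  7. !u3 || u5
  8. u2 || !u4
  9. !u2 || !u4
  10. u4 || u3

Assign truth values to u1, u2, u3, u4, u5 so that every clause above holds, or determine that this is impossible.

UNSATISFIABLE

Case u4 = false:
The clause (!u1) is unit, so u1 = false.
The clause (!u3) is unit, so u3 = false.
That conflicts with the unit clause (u3).
Undo u4 and try u4 = true.
The clause (!u1) is unit, so u1 = false.
That conflicts with the unit clause (u1).
Either choice for u4 ends in contradiction.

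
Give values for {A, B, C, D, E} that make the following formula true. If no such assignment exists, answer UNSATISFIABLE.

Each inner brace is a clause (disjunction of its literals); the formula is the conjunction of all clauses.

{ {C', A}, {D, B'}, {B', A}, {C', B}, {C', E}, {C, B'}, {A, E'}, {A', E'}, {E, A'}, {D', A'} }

Suppose C = 0.
The clause (B') is unit, so B = 0.
Suppose A = 0.
The clause (E') is unit, so E = 0.
No clause remains; D is free.

A: 0; B: 0; C: 0; D: 1; E: 0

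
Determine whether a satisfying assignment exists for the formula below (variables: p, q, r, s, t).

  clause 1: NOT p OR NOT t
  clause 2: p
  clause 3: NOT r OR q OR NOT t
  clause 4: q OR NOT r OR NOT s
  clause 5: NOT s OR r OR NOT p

From the singleton clause (p), p = true.
From the singleton clause (NOT t), t = false.
Suppose s = true.
From the singleton clause (r), r = true.
From the singleton clause (q), q = true.
This assignment satisfies each clause.
A satisfying assignment: p=true; q=true; r=true; s=true; t=false.

Yes, satisfiable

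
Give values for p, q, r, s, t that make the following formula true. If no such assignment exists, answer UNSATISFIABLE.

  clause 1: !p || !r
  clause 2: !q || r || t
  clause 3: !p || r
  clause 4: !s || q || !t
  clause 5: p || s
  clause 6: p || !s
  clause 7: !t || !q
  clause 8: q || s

Suppose p = false.
Unit clause (s) forces s = true.
That conflicts with the unit clause (!s).
Backtrack on p: now try p = true.
Unit clause (!r) forces r = false.
That conflicts with the unit clause (r).
Neither p = true nor p = false works.

UNSATISFIABLE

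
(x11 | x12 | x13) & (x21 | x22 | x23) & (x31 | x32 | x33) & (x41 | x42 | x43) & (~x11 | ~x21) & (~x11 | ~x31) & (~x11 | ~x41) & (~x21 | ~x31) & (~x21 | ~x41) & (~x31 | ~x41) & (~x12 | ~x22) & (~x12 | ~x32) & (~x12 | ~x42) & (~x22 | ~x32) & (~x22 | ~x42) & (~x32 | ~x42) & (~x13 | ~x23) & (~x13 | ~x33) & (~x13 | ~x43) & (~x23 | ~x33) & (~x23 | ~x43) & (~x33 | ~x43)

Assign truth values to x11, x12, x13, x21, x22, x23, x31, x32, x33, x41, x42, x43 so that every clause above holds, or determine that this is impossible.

UNSATISFIABLE

Try x11 = 0.
Try x12 = 1.
Unit clause (~x22) forces x22 = 0.
Unit clause (~x32) forces x32 = 0.
Unit clause (~x42) forces x42 = 0.
Try x21 = 1.
Unit clause (~x31) forces x31 = 0.
Unit clause (x33) forces x33 = 1.
Unit clause (~x41) forces x41 = 0.
Unit clause (x43) forces x43 = 1.
Now (~x43) is unsatisfied and unit — conflict.
Undo x21 and try x21 = 0.
Unit clause (x23) forces x23 = 1.
Unit clause (~x13) forces x13 = 0.
Unit clause (~x33) forces x33 = 0.
Unit clause (x31) forces x31 = 1.
Unit clause (~x41) forces x41 = 0.
Unit clause (x43) forces x43 = 1.
Now (~x43) is unsatisfied and unit — conflict.
Neither x21 = 1 nor x21 = 0 works.
Undo x12 and try x12 = 0.
Unit clause (x13) forces x13 = 1.
Unit clause (~x23) forces x23 = 0.
Unit clause (~x33) forces x33 = 0.
Unit clause (~x43) forces x43 = 0.
Try x21 = 1.
Unit clause (~x31) forces x31 = 0.
Unit clause (x32) forces x32 = 1.
Unit clause (~x41) forces x41 = 0.
Unit clause (x42) forces x42 = 1.
Now (~x42) is unsatisfied and unit — conflict.
Undo x21 and try x21 = 0.
Unit clause (x22) forces x22 = 1.
Unit clause (~x32) forces x32 = 0.
Unit clause (x31) forces x31 = 1.
Unit clause (~x41) forces x41 = 0.
Unit clause (x42) forces x42 = 1.
Now (~x42) is unsatisfied and unit — conflict.
Neither x21 = 1 nor x21 = 0 works.
Neither x12 = 1 nor x12 = 0 works.
Undo x11 and try x11 = 1.
Unit clause (~x21) forces x21 = 0.
Unit clause (~x31) forces x31 = 0.
Unit clause (~x41) forces x41 = 0.
Try x22 = 1.
Unit clause (~x12) forces x12 = 0.
Unit clause (~x32) forces x32 = 0.
Unit clause (x33) forces x33 = 1.
Unit clause (~x42) forces x42 = 0.
Unit clause (x43) forces x43 = 1.
Now (~x43) is unsatisfied and unit — conflict.
Undo x22 and try x22 = 0.
Unit clause (x23) forces x23 = 1.
Unit clause (~x13) forces x13 = 0.
Unit clause (~x33) forces x33 = 0.
Unit clause (x32) forces x32 = 1.
Unit clause (~x12) forces x12 = 0.
Unit clause (~x42) forces x42 = 0.
Unit clause (x43) forces x43 = 1.
Now (~x43) is unsatisfied and unit — conflict.
Neither x22 = 1 nor x22 = 0 works.
Neither x11 = 1 nor x11 = 0 works.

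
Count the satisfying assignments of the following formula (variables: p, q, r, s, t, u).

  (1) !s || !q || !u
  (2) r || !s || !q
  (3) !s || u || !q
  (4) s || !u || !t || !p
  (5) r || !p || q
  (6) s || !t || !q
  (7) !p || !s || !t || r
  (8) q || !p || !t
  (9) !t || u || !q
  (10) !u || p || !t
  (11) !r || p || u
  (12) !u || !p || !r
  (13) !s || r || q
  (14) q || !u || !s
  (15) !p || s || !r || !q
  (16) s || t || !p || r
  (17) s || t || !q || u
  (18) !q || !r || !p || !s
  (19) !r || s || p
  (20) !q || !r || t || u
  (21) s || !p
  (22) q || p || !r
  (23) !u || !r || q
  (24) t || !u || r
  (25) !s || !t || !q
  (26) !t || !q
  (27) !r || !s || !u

There are 2^6 = 64 truth assignments over (p, q, r, s, t, u).
Split on q. With q = true, the clauses containing q are satisfied and !q drops from the rest; 0 of the 2^5 = 32 assignments to the other variables satisfy what remains.
With q = false, by the same count on the reduced clause set, 3 assignments work.
Total: 0 + 3 = 3.

3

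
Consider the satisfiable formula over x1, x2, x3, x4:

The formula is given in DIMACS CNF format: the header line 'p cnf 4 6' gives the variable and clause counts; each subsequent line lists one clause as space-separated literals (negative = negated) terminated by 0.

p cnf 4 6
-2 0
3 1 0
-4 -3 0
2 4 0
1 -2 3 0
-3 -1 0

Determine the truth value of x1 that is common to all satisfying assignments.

Suppose x1 = False.
The clause (¬x2) is unit, so x2 = False.
The clause (x3) is unit, so x3 = True.
The clause (¬x4) is unit, so x4 = False.
That conflicts with the unit clause (x4).
So every satisfying assignment has x1 = True.

True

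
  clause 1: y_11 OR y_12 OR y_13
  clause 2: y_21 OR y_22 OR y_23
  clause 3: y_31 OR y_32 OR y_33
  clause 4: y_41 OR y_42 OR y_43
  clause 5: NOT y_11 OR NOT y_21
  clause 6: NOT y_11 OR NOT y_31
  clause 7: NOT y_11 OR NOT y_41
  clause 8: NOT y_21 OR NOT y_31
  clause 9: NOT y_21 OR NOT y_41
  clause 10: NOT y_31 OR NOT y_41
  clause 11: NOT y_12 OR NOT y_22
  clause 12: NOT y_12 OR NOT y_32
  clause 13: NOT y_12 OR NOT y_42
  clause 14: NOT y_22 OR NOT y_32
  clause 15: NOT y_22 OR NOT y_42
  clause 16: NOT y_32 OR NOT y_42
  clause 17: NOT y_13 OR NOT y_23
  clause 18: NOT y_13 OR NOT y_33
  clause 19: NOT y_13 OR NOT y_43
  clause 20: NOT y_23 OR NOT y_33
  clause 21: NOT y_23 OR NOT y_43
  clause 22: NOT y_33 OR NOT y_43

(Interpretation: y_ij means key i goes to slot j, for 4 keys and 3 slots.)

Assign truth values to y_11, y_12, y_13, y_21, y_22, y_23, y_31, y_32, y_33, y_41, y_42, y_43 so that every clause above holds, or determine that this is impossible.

UNSATISFIABLE

Try y_11 = false.
Try y_12 = true.
From the singleton clause (NOT y_22), y_22 = false.
From the singleton clause (NOT y_32), y_32 = false.
From the singleton clause (NOT y_42), y_42 = false.
Try y_21 = true.
From the singleton clause (NOT y_31), y_31 = false.
From the singleton clause (y_33), y_33 = true.
From the singleton clause (NOT y_41), y_41 = false.
From the singleton clause (y_43), y_43 = true.
But (NOT y_43) is also a unit clause — contradiction.
That branch fails; take y_21 = false instead.
From the singleton clause (y_23), y_23 = true.
From the singleton clause (NOT y_13), y_13 = false.
From the singleton clause (NOT y_33), y_33 = false.
From the singleton clause (y_31), y_31 = true.
From the singleton clause (NOT y_41), y_41 = false.
From the singleton clause (y_43), y_43 = true.
But (NOT y_43) is also a unit clause — contradiction.
Neither y_21 = true nor y_21 = false works.
That branch fails; take y_12 = false instead.
From the singleton clause (y_13), y_13 = true.
From the singleton clause (NOT y_23), y_23 = false.
From the singleton clause (NOT y_33), y_33 = false.
From the singleton clause (NOT y_43), y_43 = false.
Try y_21 = true.
From the singleton clause (NOT y_31), y_31 = false.
From the singleton clause (y_32), y_32 = true.
From the singleton clause (NOT y_41), y_41 = false.
From the singleton clause (y_42), y_42 = true.
But (NOT y_42) is also a unit clause — contradiction.
That branch fails; take y_21 = false instead.
From the singleton clause (y_22), y_22 = true.
From the singleton clause (NOT y_32), y_32 = false.
From the singleton clause (y_31), y_31 = true.
From the singleton clause (NOT y_41), y_41 = false.
From the singleton clause (y_42), y_42 = true.
But (NOT y_42) is also a unit clause — contradiction.
Neither y_21 = true nor y_21 = false works.
Neither y_12 = true nor y_12 = false works.
That branch fails; take y_11 = true instead.
From the singleton clause (NOT y_21), y_21 = false.
From the singleton clause (NOT y_31), y_31 = false.
From the singleton clause (NOT y_41), y_41 = false.
Try y_22 = true.
From the singleton clause (NOT y_12), y_12 = false.
From the singleton clause (NOT y_32), y_32 = false.
From the singleton clause (y_33), y_33 = true.
From the singleton clause (NOT y_42), y_42 = false.
From the singleton clause (y_43), y_43 = true.
But (NOT y_43) is also a unit clause — contradiction.
That branch fails; take y_22 = false instead.
From the singleton clause (y_23), y_23 = true.
From the singleton clause (NOT y_13), y_13 = false.
From the singleton clause (NOT y_33), y_33 = false.
From the singleton clause (y_32), y_32 = true.
From the singleton clause (NOT y_12), y_12 = false.
From the singleton clause (NOT y_42), y_42 = false.
From the singleton clause (y_43), y_43 = true.
But (NOT y_43) is also a unit clause — contradiction.
Neither y_22 = true nor y_22 = false works.
Neither y_11 = true nor y_11 = false works.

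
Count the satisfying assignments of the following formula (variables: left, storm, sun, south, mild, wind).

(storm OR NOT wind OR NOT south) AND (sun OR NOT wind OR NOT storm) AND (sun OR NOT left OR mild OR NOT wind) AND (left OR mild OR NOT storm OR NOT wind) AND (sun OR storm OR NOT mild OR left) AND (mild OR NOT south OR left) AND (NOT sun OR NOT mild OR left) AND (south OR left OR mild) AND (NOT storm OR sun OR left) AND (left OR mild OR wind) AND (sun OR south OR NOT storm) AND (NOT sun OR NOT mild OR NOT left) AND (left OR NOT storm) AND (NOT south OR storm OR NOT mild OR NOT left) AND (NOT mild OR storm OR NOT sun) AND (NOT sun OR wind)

There are 2^6 = 64 truth assignments over (left, storm, sun, south, mild, wind).
Split on mild. With mild = true, the clauses containing mild are satisfied and NOT mild drops from the rest; 3 of the 2^5 = 32 assignments to the other variables satisfy what remains.
With mild = false, by the same count on the reduced clause set, 6 assignments work.
(One model: left=T, storm=F, sun=F, south=F, mild=F, wind=F.)
Total: 3 + 6 = 9.

9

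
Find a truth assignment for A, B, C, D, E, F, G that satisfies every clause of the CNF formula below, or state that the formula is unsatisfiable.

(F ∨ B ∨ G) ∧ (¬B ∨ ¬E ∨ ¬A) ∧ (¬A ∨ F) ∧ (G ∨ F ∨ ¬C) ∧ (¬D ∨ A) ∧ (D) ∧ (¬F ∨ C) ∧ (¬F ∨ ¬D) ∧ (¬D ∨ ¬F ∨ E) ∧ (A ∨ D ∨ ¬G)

UNSATISFIABLE

The clause (D) is unit, so D = True.
The clause (A) is unit, so A = True.
The clause (F) is unit, so F = True.
But (¬F) is also a unit clause — contradiction.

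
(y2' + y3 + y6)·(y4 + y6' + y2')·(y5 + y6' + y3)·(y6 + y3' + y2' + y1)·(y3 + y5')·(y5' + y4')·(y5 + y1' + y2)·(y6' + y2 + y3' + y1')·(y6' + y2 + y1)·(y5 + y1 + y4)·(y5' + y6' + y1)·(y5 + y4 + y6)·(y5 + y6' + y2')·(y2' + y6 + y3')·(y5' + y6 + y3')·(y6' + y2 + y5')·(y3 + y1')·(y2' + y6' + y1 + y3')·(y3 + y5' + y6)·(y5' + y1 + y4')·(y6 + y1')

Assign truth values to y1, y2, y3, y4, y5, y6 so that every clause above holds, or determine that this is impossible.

y1=0,  y2=0,  y3=1,  y4=1,  y5=0,  y6=0

Suppose y3 = 1.
Suppose y5 = 0.
Suppose y1 = 0.
From the singleton clause (y4), y4 = 1.
Suppose y6 = 0.
From the singleton clause (y2'), y2 = 0.
Every clause now holds.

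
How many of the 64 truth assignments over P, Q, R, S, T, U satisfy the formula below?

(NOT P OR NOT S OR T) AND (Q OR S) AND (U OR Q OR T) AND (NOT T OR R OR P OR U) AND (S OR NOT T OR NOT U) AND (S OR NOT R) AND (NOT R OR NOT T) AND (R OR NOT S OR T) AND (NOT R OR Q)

13

There are 2^6 = 64 truth assignments over (P, Q, R, S, T, U).
Split on P. With P = true, the clauses containing P are satisfied and NOT P drops from the rest; 7 of the 2^5 = 32 assignments to the other variables satisfy what remains.
With P = false, by the same count on the reduced clause set, 6 assignments work.
(One model: P=F, Q=F, R=F, S=T, T=T, U=T.)
Total: 7 + 6 = 13.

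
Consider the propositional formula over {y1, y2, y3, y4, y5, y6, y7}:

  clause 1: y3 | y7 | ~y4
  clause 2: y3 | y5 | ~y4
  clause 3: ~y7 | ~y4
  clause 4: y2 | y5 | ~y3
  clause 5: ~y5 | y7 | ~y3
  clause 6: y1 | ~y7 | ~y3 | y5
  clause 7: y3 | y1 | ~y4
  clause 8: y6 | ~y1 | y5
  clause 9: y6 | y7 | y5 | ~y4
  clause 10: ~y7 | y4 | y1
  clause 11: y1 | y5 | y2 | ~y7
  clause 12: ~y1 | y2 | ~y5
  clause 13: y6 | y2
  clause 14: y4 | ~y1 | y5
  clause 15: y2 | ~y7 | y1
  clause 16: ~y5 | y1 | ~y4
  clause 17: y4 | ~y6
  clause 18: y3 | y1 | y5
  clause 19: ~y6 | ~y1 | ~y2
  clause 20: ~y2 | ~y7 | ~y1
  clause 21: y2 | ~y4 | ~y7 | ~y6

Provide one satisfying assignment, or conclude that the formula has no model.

y1=1,  y2=1,  y3=0,  y4=0,  y5=1,  y6=0,  y7=0

Try y7 = 0.
Try y3 = 0.
(~y4) alone gives y4 = 0.
(~y6) alone gives y6 = 0.
(y2) alone gives y2 = 1.
Try y1 = 1.
(y5) alone gives y5 = 1.
This assignment satisfies each clause.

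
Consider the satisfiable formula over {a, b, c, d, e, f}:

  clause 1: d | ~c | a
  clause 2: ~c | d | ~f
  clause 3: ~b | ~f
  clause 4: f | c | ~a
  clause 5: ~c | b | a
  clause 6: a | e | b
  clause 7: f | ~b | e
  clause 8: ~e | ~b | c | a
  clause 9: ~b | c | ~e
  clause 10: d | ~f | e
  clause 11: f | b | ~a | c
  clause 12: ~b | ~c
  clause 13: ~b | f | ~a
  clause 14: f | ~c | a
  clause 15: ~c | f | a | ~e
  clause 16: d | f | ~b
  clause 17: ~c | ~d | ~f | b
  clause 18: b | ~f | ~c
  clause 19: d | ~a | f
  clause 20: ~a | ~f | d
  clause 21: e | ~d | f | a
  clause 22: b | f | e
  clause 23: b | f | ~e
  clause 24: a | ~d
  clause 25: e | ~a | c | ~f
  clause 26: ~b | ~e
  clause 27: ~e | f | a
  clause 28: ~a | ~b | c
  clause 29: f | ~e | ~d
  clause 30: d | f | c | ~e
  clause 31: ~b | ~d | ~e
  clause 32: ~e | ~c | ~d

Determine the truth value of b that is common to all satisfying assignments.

False

Suppose b = 1.
The clause (~f) is unit, so f = 0.
The clause (e) is unit, so e = 1.
Now (~e) is unsatisfied and unit — conflict.
So every satisfying assignment has b = False.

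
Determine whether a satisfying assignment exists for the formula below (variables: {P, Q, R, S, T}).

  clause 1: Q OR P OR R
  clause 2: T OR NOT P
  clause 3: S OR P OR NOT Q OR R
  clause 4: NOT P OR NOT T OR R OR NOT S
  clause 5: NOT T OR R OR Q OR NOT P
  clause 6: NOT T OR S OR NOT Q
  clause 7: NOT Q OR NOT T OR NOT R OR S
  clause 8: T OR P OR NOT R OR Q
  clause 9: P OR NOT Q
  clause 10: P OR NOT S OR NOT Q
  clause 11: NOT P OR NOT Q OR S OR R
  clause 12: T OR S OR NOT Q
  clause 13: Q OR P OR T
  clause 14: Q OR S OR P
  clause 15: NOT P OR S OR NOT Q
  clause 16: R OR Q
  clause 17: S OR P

Case T = true:
Case S = true:
Case P = false:
The clause (NOT Q) is unit, so Q = false.
The clause (R) is unit, so R = true.
Every clause now holds.
A satisfying assignment: P ↦ false,  Q ↦ false,  R ↦ true,  S ↦ true,  T ↦ true.

Yes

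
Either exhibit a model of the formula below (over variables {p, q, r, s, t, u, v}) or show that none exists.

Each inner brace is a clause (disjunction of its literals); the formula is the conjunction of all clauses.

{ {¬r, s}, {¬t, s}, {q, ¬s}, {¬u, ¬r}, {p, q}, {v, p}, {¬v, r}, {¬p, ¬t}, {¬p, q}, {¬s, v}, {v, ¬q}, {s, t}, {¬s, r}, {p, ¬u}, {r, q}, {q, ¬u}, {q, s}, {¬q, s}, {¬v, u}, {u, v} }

Try r = False.
From the singleton clause (¬v), v = False.
From the singleton clause (p), p = True.
From the singleton clause (¬t), t = False.
From the singleton clause (q), q = True.
That conflicts with the unit clause (¬q).
Undo r and try r = True.
From the singleton clause (s), s = True.
From the singleton clause (q), q = True.
From the singleton clause (¬u), u = False.
From the singleton clause (v), v = True.
That conflicts with the unit clause (¬v).
Either choice for r ends in contradiction.

UNSATISFIABLE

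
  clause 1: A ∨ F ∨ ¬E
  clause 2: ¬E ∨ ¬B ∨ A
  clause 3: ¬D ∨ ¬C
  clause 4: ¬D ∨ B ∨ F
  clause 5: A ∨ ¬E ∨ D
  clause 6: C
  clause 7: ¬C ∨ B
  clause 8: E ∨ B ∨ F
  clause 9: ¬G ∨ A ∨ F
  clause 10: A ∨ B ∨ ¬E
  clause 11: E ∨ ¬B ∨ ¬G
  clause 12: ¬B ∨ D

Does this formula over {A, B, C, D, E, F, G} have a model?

The clause (C) is unit, so C = True.
The clause (¬D) is unit, so D = False.
The clause (B) is unit, so B = True.
But (¬B) is also a unit clause — contradiction.
No assignment satisfies every clause.

Unsatisfiable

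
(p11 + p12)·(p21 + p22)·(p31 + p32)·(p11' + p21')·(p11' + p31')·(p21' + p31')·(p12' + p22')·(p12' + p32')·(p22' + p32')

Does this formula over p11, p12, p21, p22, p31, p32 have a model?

No

Case p11 = 1:
The clause (p21') is unit, so p21 = 0.
The clause (p22) is unit, so p22 = 1.
The clause (p31') is unit, so p31 = 0.
The clause (p32) is unit, so p32 = 1.
But (p32') is also a unit clause — contradiction.
Backtrack on p11: now try p11 = 0.
The clause (p12) is unit, so p12 = 1.
The clause (p22') is unit, so p22 = 0.
The clause (p21) is unit, so p21 = 1.
The clause (p31') is unit, so p31 = 0.
The clause (p32) is unit, so p32 = 1.
But (p32') is also a unit clause — contradiction.
Neither p11 = 1 nor p11 = 0 works.
No assignment satisfies every clause.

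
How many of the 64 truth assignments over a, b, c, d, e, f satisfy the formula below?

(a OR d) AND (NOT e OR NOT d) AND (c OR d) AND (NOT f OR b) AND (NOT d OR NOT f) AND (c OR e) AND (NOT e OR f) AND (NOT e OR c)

8

There are 2^6 = 64 truth assignments over (a, b, c, d, e, f).
Split on d. With d = true, the clauses containing d are satisfied and NOT d drops from the rest; 4 of the 2^5 = 32 assignments to the other variables satisfy what remains.
With d = false, by the same count on the reduced clause set, 4 assignments work.
Total: 4 + 4 = 8.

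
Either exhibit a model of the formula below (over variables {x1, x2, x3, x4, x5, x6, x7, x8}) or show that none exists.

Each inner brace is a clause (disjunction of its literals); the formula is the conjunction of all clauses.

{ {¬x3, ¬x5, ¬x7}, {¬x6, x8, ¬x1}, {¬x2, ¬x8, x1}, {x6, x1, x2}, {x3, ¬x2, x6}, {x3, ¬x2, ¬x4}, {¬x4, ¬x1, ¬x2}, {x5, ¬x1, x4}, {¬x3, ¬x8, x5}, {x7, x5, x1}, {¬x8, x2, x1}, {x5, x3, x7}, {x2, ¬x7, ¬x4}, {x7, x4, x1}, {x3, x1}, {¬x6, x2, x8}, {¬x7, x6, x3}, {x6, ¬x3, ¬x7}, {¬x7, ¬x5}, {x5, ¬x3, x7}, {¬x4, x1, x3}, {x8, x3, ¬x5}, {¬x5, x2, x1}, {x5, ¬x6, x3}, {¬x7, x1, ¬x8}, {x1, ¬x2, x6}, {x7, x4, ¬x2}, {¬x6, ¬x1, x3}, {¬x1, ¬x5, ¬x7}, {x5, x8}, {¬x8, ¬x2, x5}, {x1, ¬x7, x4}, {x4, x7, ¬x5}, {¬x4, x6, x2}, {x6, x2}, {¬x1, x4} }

x1=False, x2=True, x3=True, x4=True, x5=True, x6=True, x7=False, x8=False

Case x3 = True:
Case x5 = True:
The clause (¬x7) is unit, so x7 = False.
The clause (x4) is unit, so x4 = True.
Case x1 = False:
The clause (x2) is unit, so x2 = True.
The clause (¬x8) is unit, so x8 = False.
The clause (x6) is unit, so x6 = True.
Every clause now holds.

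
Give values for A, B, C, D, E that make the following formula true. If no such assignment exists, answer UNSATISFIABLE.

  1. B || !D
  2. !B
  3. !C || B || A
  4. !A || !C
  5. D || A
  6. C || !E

A ↦ true; B ↦ false; C ↦ false; D ↦ false; E ↦ false

Unit clause (!B) forces B = false.
Unit clause (!D) forces D = false.
Unit clause (A) forces A = true.
Unit clause (!C) forces C = false.
Unit clause (!E) forces E = false.
All clauses are satisfied.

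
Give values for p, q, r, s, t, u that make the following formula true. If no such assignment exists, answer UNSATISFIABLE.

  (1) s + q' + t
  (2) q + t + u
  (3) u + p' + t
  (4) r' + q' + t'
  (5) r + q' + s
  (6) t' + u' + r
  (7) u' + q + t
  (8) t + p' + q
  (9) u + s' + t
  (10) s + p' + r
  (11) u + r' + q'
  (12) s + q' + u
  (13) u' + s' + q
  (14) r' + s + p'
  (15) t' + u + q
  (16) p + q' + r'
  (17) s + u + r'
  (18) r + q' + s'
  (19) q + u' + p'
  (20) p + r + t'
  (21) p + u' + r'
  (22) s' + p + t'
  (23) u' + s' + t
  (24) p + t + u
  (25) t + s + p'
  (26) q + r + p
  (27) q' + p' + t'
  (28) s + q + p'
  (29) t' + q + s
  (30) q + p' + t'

UNSATISFIABLE

Branch on s: set s = 1.
Branch on u: set u = 1.
(q) alone gives q = 1.
(r) alone gives r = 1.
(t') alone gives t = 0.
That conflicts with the unit clause (t).
Backtrack on u: now try u = 0.
(t) alone gives t = 1.
(q) alone gives q = 1.
(r') alone gives r = 0.
That conflicts with the unit clause (r).
Either choice for u ends in contradiction.
Backtrack on s: now try s = 0.
Branch on q: set q = 0.
(p') alone gives p = 0.
(r) alone gives r = 1.
(u) alone gives u = 1.
That conflicts with the unit clause (u').
Backtrack on q: now try q = 1.
(t) alone gives t = 1.
(r') alone gives r = 0.
That conflicts with the unit clause (r).
Either choice for q ends in contradiction.
Either choice for s ends in contradiction.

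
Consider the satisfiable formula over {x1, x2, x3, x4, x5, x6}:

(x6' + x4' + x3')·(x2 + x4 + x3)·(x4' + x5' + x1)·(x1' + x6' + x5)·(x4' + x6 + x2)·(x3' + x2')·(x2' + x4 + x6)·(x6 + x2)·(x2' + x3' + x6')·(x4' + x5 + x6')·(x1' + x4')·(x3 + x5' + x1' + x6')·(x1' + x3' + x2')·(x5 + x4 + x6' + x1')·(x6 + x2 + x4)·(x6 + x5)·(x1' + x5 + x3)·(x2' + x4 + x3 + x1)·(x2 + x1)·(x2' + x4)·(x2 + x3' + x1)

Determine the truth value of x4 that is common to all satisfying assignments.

False

Suppose x4 = 1.
The clause (x1') is unit, so x1 = 0.
The clause (x5') is unit, so x5 = 0.
The clause (x6') is unit, so x6 = 0.
Now (x6) is unsatisfied and unit — conflict.
So every satisfying assignment has x4 = False.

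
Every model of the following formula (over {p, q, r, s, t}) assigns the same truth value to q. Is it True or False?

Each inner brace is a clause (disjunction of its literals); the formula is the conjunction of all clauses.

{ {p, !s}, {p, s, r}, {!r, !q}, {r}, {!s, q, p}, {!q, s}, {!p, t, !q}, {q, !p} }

Suppose q = true.
The clause (!r) is unit, so r = false.
That conflicts with the unit clause (r).
So every satisfying assignment has q = False.

False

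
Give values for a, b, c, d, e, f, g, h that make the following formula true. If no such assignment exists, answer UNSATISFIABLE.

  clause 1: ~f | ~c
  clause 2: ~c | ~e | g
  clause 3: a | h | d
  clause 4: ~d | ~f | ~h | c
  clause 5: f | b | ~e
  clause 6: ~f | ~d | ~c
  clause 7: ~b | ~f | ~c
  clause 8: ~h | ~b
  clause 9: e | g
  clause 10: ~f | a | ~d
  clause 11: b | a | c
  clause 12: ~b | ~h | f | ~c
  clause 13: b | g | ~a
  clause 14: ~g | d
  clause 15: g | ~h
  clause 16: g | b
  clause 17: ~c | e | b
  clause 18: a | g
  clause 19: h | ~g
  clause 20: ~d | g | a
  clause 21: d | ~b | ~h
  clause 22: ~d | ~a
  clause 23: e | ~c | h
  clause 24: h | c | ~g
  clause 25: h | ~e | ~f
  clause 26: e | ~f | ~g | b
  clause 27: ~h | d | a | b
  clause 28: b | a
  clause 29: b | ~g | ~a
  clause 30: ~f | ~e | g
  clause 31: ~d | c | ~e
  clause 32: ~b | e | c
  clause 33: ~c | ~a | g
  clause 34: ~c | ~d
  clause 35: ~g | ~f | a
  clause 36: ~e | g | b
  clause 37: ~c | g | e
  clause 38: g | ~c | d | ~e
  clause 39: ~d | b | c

Try f = 0.
Try b = 1.
Unit clause (~h) forces h = 0.
Unit clause (~g) forces g = 0.
Unit clause (e) forces e = 1.
Unit clause (~c) forces c = 0.
Unit clause (a) forces a = 1.
Unit clause (~d) forces d = 0.
All clauses are satisfied.

a: 1; b: 1; c: 0; d: 0; e: 1; f: 0; g: 0; h: 0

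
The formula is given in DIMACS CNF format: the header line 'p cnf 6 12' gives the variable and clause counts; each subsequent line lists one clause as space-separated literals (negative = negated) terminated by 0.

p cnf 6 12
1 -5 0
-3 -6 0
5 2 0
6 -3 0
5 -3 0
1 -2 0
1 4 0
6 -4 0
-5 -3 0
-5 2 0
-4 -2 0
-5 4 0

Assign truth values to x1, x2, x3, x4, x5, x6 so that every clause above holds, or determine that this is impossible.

x1: True; x2: True; x3: False; x4: False; x5: False; x6: True

Suppose x1 = True.
Suppose x3 = False.
Suppose x5 = False.
(x2) alone gives x2 = True.
(¬x4) alone gives x4 = False.
No clause remains; x6 is free.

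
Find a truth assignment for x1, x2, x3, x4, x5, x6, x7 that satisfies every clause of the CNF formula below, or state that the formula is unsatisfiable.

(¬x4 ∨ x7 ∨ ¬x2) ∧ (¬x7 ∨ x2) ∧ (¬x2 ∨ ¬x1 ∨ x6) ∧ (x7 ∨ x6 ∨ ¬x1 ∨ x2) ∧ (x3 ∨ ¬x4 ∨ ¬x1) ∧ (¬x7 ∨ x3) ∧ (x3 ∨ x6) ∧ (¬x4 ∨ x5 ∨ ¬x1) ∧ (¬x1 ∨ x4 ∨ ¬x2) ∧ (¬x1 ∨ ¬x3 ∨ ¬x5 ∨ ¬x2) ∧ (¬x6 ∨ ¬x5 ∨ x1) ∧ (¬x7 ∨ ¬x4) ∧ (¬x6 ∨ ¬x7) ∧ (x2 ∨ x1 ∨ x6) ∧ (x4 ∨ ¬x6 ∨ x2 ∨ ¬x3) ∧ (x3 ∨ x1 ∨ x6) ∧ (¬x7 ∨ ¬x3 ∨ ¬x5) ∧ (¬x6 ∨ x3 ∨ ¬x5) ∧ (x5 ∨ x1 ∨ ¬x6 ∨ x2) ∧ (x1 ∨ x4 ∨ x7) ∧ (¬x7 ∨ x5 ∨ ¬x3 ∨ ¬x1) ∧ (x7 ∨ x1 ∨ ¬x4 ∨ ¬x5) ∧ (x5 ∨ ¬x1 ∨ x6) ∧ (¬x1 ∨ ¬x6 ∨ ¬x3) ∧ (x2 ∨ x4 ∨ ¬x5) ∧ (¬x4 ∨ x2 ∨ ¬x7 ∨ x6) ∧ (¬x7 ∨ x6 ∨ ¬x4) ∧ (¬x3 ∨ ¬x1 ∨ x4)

x1=True; x2=False; x3=False; x4=False; x5=False; x6=True; x7=False

Case x7 = False:
Case x4 = False:
(x1) alone gives x1 = True.
(¬x2) alone gives x2 = False.
(x6) alone gives x6 = True.
(¬x3) alone gives x3 = False.
(¬x5) alone gives x5 = False.
All clauses are satisfied.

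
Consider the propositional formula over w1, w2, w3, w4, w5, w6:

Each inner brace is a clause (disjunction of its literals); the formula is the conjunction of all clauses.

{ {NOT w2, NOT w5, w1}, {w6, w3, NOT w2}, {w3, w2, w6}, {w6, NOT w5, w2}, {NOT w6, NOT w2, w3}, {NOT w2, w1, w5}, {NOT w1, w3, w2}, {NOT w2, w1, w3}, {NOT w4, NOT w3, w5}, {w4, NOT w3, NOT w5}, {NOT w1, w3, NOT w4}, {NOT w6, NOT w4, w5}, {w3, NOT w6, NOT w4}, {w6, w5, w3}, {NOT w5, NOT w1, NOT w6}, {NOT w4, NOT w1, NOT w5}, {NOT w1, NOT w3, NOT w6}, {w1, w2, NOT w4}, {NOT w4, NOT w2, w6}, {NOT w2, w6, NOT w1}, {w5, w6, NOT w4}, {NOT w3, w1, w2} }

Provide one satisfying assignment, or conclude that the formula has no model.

Branch on w2: set w2 = false.
Branch on w3: set w3 = true.
Unit clause (w1) forces w1 = true.
Unit clause (NOT w6) forces w6 = false.
Unit clause (NOT w5) forces w5 = false.
Unit clause (NOT w4) forces w4 = false.
All clauses are satisfied.

w1 ↦ true; w2 ↦ false; w3 ↦ true; w4 ↦ false; w5 ↦ false; w6 ↦ false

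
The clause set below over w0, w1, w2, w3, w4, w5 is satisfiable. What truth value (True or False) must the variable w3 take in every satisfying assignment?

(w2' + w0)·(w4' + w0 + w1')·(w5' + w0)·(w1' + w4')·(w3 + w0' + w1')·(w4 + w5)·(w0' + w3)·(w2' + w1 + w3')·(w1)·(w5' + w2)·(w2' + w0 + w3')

Suppose w3 = 0.
(w0') alone gives w0 = 0.
(w2') alone gives w2 = 0.
(w5') alone gives w5 = 0.
(w4) alone gives w4 = 1.
(w1') alone gives w1 = 0.
But (w1) is also a unit clause — contradiction.
So every satisfying assignment has w3 = True.

True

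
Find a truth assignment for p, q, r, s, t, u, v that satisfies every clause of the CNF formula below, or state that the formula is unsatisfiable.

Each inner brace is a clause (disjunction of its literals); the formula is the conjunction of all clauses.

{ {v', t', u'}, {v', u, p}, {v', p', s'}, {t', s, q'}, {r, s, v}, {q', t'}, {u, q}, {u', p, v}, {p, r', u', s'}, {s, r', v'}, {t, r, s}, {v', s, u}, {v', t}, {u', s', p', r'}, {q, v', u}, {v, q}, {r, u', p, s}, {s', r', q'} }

p ↦ 1, q ↦ 1, r ↦ 0, s ↦ 1, t ↦ 0, u ↦ 0, v ↦ 0

Case q = 1:
From the singleton clause (t'), t = 0.
From the singleton clause (v'), v = 0.
Case r = 0:
From the singleton clause (s), s = 1.
Case u = 0:
No clause remains; p is free.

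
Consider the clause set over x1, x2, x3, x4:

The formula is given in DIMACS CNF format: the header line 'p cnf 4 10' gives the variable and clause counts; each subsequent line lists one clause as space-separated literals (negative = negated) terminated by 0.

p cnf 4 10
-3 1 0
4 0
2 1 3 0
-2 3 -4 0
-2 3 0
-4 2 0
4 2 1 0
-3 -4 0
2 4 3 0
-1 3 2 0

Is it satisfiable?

The clause (x4) is unit, so x4 = True.
The clause (x2) is unit, so x2 = True.
The clause (x3) is unit, so x3 = True.
Now (¬x3) is unsatisfied and unit — conflict.
No assignment satisfies every clause.

Unsatisfiable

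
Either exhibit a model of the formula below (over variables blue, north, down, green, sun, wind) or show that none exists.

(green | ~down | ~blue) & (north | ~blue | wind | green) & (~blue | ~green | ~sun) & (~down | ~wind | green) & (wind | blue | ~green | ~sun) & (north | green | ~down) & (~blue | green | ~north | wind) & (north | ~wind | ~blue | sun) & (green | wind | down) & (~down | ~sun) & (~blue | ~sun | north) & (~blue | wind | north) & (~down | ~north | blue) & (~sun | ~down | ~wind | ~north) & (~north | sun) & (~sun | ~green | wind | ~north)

Try down = 0.
Try green = 0.
(wind) alone gives wind = 1.
Try north = 1.
(sun) alone gives sun = 1.
Every clause is now satisfied; blue is unconstrained.

blue ↦ 1; north ↦ 1; down ↦ 0; green ↦ 0; sun ↦ 1; wind ↦ 1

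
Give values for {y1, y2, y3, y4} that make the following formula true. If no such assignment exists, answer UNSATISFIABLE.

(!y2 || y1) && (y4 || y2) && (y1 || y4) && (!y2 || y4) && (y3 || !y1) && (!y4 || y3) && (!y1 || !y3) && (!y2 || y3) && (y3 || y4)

Branch on y2: set y2 = false.
Unit clause (y4) forces y4 = true.
Unit clause (y3) forces y3 = true.
Unit clause (!y1) forces y1 = false.
All clauses are satisfied.

y1=false, y2=false, y3=true, y4=true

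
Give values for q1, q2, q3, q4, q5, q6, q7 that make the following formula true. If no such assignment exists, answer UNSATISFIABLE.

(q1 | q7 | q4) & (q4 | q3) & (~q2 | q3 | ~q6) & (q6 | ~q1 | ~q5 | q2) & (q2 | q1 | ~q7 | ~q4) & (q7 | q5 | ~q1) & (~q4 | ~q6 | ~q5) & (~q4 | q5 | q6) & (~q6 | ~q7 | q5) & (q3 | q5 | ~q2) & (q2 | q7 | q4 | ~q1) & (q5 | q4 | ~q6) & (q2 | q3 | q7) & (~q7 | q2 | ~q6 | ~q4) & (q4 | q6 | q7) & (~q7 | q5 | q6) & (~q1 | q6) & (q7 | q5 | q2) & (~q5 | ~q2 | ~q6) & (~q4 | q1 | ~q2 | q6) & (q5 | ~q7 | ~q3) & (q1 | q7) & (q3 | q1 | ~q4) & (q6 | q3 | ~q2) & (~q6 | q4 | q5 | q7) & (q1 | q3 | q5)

Branch on q4: set q4 = 0.
The clause (q3) is unit, so q3 = 1.
Branch on q1: set q1 = 0.
The clause (q7) is unit, so q7 = 1.
The clause (q5) is unit, so q5 = 1.
Branch on q2: set q2 = 1.
The clause (~q6) is unit, so q6 = 0.
All clauses are satisfied.

q1=0; q2=1; q3=1; q4=0; q5=1; q6=0; q7=1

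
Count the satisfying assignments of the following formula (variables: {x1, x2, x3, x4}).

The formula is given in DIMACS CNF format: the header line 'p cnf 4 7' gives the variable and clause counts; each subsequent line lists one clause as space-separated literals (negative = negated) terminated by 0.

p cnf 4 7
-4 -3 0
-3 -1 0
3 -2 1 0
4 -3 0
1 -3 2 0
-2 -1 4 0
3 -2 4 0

5

There are 2^4 = 16 truth assignments over (x1, x2, x3, x4).
Check each against the 7 clauses (columns in the order x1, x2, x3, x4):
  F F F F  ✓ satisfies all
  F F F T  ✓ satisfies all
  F F T F  ✗ fails (x4 ∨ ¬x3)
  F F T T  ✗ fails (¬x4 ∨ ¬x3)
  F T F F  ✗ fails (x3 ∨ ¬x2 ∨ x1)
  F T F T  ✗ fails (x3 ∨ ¬x2 ∨ x1)
  F T T F  ✗ fails (x4 ∨ ¬x3)
  F T T T  ✗ fails (¬x4 ∨ ¬x3)
  T F F F  ✓ satisfies all
  T F F T  ✓ satisfies all
  T F T F  ✗ fails (¬x3 ∨ ¬x1)
  T F T T  ✗ fails (¬x4 ∨ ¬x3)
  T T F F  ✗ fails (¬x2 ∨ ¬x1 ∨ x4)
  T T F T  ✓ satisfies all
  T T T F  ✗ fails (¬x3 ∨ ¬x1)
  T T T T  ✗ fails (¬x4 ∨ ¬x3)
5 of the 16 rows are models.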